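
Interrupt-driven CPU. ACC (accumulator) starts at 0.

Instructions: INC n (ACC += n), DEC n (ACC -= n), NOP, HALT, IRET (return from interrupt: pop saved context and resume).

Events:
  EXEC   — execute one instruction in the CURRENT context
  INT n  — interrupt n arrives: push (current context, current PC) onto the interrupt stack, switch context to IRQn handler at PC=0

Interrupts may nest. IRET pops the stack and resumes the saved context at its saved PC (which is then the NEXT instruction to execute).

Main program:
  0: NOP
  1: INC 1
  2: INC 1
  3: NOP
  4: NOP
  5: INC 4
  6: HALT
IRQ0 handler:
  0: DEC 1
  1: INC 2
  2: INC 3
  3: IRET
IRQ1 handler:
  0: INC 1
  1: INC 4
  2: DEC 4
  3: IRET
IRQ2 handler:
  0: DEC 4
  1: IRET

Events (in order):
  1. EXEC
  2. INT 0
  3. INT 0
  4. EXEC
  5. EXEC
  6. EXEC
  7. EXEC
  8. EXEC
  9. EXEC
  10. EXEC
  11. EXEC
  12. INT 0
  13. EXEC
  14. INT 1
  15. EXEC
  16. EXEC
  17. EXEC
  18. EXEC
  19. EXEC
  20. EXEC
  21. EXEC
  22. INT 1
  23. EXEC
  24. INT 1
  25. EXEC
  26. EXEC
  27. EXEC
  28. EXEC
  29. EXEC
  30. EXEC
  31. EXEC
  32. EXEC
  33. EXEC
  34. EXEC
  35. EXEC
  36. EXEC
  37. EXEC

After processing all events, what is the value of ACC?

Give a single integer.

Answer: 21

Derivation:
Event 1 (EXEC): [MAIN] PC=0: NOP
Event 2 (INT 0): INT 0 arrives: push (MAIN, PC=1), enter IRQ0 at PC=0 (depth now 1)
Event 3 (INT 0): INT 0 arrives: push (IRQ0, PC=0), enter IRQ0 at PC=0 (depth now 2)
Event 4 (EXEC): [IRQ0] PC=0: DEC 1 -> ACC=-1
Event 5 (EXEC): [IRQ0] PC=1: INC 2 -> ACC=1
Event 6 (EXEC): [IRQ0] PC=2: INC 3 -> ACC=4
Event 7 (EXEC): [IRQ0] PC=3: IRET -> resume IRQ0 at PC=0 (depth now 1)
Event 8 (EXEC): [IRQ0] PC=0: DEC 1 -> ACC=3
Event 9 (EXEC): [IRQ0] PC=1: INC 2 -> ACC=5
Event 10 (EXEC): [IRQ0] PC=2: INC 3 -> ACC=8
Event 11 (EXEC): [IRQ0] PC=3: IRET -> resume MAIN at PC=1 (depth now 0)
Event 12 (INT 0): INT 0 arrives: push (MAIN, PC=1), enter IRQ0 at PC=0 (depth now 1)
Event 13 (EXEC): [IRQ0] PC=0: DEC 1 -> ACC=7
Event 14 (INT 1): INT 1 arrives: push (IRQ0, PC=1), enter IRQ1 at PC=0 (depth now 2)
Event 15 (EXEC): [IRQ1] PC=0: INC 1 -> ACC=8
Event 16 (EXEC): [IRQ1] PC=1: INC 4 -> ACC=12
Event 17 (EXEC): [IRQ1] PC=2: DEC 4 -> ACC=8
Event 18 (EXEC): [IRQ1] PC=3: IRET -> resume IRQ0 at PC=1 (depth now 1)
Event 19 (EXEC): [IRQ0] PC=1: INC 2 -> ACC=10
Event 20 (EXEC): [IRQ0] PC=2: INC 3 -> ACC=13
Event 21 (EXEC): [IRQ0] PC=3: IRET -> resume MAIN at PC=1 (depth now 0)
Event 22 (INT 1): INT 1 arrives: push (MAIN, PC=1), enter IRQ1 at PC=0 (depth now 1)
Event 23 (EXEC): [IRQ1] PC=0: INC 1 -> ACC=14
Event 24 (INT 1): INT 1 arrives: push (IRQ1, PC=1), enter IRQ1 at PC=0 (depth now 2)
Event 25 (EXEC): [IRQ1] PC=0: INC 1 -> ACC=15
Event 26 (EXEC): [IRQ1] PC=1: INC 4 -> ACC=19
Event 27 (EXEC): [IRQ1] PC=2: DEC 4 -> ACC=15
Event 28 (EXEC): [IRQ1] PC=3: IRET -> resume IRQ1 at PC=1 (depth now 1)
Event 29 (EXEC): [IRQ1] PC=1: INC 4 -> ACC=19
Event 30 (EXEC): [IRQ1] PC=2: DEC 4 -> ACC=15
Event 31 (EXEC): [IRQ1] PC=3: IRET -> resume MAIN at PC=1 (depth now 0)
Event 32 (EXEC): [MAIN] PC=1: INC 1 -> ACC=16
Event 33 (EXEC): [MAIN] PC=2: INC 1 -> ACC=17
Event 34 (EXEC): [MAIN] PC=3: NOP
Event 35 (EXEC): [MAIN] PC=4: NOP
Event 36 (EXEC): [MAIN] PC=5: INC 4 -> ACC=21
Event 37 (EXEC): [MAIN] PC=6: HALT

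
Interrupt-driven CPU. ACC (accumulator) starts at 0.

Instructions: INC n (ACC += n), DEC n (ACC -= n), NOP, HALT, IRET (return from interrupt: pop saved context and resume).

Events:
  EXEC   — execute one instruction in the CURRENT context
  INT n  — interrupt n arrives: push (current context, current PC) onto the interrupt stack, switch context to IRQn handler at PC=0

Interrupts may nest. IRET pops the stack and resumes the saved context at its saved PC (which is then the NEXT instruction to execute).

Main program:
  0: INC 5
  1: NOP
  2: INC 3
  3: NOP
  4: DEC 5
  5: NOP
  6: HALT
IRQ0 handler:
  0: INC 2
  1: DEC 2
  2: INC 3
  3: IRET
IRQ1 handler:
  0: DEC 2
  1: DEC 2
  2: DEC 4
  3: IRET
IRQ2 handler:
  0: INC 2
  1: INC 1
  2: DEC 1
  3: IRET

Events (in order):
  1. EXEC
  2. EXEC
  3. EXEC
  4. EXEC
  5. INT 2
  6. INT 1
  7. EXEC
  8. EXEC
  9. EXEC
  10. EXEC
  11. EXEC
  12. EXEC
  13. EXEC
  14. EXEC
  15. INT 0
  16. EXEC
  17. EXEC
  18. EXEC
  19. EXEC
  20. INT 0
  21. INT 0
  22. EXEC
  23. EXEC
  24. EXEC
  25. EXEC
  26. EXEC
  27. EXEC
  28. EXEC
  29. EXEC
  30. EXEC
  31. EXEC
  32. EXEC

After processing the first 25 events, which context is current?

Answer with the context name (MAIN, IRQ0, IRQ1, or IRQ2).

Event 1 (EXEC): [MAIN] PC=0: INC 5 -> ACC=5
Event 2 (EXEC): [MAIN] PC=1: NOP
Event 3 (EXEC): [MAIN] PC=2: INC 3 -> ACC=8
Event 4 (EXEC): [MAIN] PC=3: NOP
Event 5 (INT 2): INT 2 arrives: push (MAIN, PC=4), enter IRQ2 at PC=0 (depth now 1)
Event 6 (INT 1): INT 1 arrives: push (IRQ2, PC=0), enter IRQ1 at PC=0 (depth now 2)
Event 7 (EXEC): [IRQ1] PC=0: DEC 2 -> ACC=6
Event 8 (EXEC): [IRQ1] PC=1: DEC 2 -> ACC=4
Event 9 (EXEC): [IRQ1] PC=2: DEC 4 -> ACC=0
Event 10 (EXEC): [IRQ1] PC=3: IRET -> resume IRQ2 at PC=0 (depth now 1)
Event 11 (EXEC): [IRQ2] PC=0: INC 2 -> ACC=2
Event 12 (EXEC): [IRQ2] PC=1: INC 1 -> ACC=3
Event 13 (EXEC): [IRQ2] PC=2: DEC 1 -> ACC=2
Event 14 (EXEC): [IRQ2] PC=3: IRET -> resume MAIN at PC=4 (depth now 0)
Event 15 (INT 0): INT 0 arrives: push (MAIN, PC=4), enter IRQ0 at PC=0 (depth now 1)
Event 16 (EXEC): [IRQ0] PC=0: INC 2 -> ACC=4
Event 17 (EXEC): [IRQ0] PC=1: DEC 2 -> ACC=2
Event 18 (EXEC): [IRQ0] PC=2: INC 3 -> ACC=5
Event 19 (EXEC): [IRQ0] PC=3: IRET -> resume MAIN at PC=4 (depth now 0)
Event 20 (INT 0): INT 0 arrives: push (MAIN, PC=4), enter IRQ0 at PC=0 (depth now 1)
Event 21 (INT 0): INT 0 arrives: push (IRQ0, PC=0), enter IRQ0 at PC=0 (depth now 2)
Event 22 (EXEC): [IRQ0] PC=0: INC 2 -> ACC=7
Event 23 (EXEC): [IRQ0] PC=1: DEC 2 -> ACC=5
Event 24 (EXEC): [IRQ0] PC=2: INC 3 -> ACC=8
Event 25 (EXEC): [IRQ0] PC=3: IRET -> resume IRQ0 at PC=0 (depth now 1)

Answer: IRQ0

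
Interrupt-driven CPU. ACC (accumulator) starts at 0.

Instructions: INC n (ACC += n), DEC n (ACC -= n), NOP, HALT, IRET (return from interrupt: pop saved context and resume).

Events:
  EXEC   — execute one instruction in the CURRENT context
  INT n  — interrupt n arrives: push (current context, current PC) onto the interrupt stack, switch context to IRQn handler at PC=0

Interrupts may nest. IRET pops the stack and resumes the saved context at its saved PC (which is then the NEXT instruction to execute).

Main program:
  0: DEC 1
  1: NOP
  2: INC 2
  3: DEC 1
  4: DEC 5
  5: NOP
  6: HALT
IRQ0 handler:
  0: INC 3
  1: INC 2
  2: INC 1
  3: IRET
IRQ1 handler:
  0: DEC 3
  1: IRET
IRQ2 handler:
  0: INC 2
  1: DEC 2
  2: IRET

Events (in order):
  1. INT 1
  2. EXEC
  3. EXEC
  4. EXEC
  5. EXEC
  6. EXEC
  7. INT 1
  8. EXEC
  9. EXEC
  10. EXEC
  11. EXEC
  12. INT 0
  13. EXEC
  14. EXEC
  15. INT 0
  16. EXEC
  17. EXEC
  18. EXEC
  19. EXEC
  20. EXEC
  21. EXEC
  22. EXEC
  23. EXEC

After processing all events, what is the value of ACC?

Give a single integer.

Answer: 1

Derivation:
Event 1 (INT 1): INT 1 arrives: push (MAIN, PC=0), enter IRQ1 at PC=0 (depth now 1)
Event 2 (EXEC): [IRQ1] PC=0: DEC 3 -> ACC=-3
Event 3 (EXEC): [IRQ1] PC=1: IRET -> resume MAIN at PC=0 (depth now 0)
Event 4 (EXEC): [MAIN] PC=0: DEC 1 -> ACC=-4
Event 5 (EXEC): [MAIN] PC=1: NOP
Event 6 (EXEC): [MAIN] PC=2: INC 2 -> ACC=-2
Event 7 (INT 1): INT 1 arrives: push (MAIN, PC=3), enter IRQ1 at PC=0 (depth now 1)
Event 8 (EXEC): [IRQ1] PC=0: DEC 3 -> ACC=-5
Event 9 (EXEC): [IRQ1] PC=1: IRET -> resume MAIN at PC=3 (depth now 0)
Event 10 (EXEC): [MAIN] PC=3: DEC 1 -> ACC=-6
Event 11 (EXEC): [MAIN] PC=4: DEC 5 -> ACC=-11
Event 12 (INT 0): INT 0 arrives: push (MAIN, PC=5), enter IRQ0 at PC=0 (depth now 1)
Event 13 (EXEC): [IRQ0] PC=0: INC 3 -> ACC=-8
Event 14 (EXEC): [IRQ0] PC=1: INC 2 -> ACC=-6
Event 15 (INT 0): INT 0 arrives: push (IRQ0, PC=2), enter IRQ0 at PC=0 (depth now 2)
Event 16 (EXEC): [IRQ0] PC=0: INC 3 -> ACC=-3
Event 17 (EXEC): [IRQ0] PC=1: INC 2 -> ACC=-1
Event 18 (EXEC): [IRQ0] PC=2: INC 1 -> ACC=0
Event 19 (EXEC): [IRQ0] PC=3: IRET -> resume IRQ0 at PC=2 (depth now 1)
Event 20 (EXEC): [IRQ0] PC=2: INC 1 -> ACC=1
Event 21 (EXEC): [IRQ0] PC=3: IRET -> resume MAIN at PC=5 (depth now 0)
Event 22 (EXEC): [MAIN] PC=5: NOP
Event 23 (EXEC): [MAIN] PC=6: HALT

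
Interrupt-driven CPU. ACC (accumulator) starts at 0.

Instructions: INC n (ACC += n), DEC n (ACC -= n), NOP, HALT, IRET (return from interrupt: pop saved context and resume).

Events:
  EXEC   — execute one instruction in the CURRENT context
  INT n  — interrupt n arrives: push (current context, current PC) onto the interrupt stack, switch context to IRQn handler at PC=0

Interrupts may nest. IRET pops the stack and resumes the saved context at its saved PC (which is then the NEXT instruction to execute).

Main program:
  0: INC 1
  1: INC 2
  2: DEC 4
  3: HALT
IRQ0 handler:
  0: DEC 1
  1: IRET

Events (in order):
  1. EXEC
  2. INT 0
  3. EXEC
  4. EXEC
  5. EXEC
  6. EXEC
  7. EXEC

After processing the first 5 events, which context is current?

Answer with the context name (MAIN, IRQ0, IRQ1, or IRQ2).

Event 1 (EXEC): [MAIN] PC=0: INC 1 -> ACC=1
Event 2 (INT 0): INT 0 arrives: push (MAIN, PC=1), enter IRQ0 at PC=0 (depth now 1)
Event 3 (EXEC): [IRQ0] PC=0: DEC 1 -> ACC=0
Event 4 (EXEC): [IRQ0] PC=1: IRET -> resume MAIN at PC=1 (depth now 0)
Event 5 (EXEC): [MAIN] PC=1: INC 2 -> ACC=2

Answer: MAIN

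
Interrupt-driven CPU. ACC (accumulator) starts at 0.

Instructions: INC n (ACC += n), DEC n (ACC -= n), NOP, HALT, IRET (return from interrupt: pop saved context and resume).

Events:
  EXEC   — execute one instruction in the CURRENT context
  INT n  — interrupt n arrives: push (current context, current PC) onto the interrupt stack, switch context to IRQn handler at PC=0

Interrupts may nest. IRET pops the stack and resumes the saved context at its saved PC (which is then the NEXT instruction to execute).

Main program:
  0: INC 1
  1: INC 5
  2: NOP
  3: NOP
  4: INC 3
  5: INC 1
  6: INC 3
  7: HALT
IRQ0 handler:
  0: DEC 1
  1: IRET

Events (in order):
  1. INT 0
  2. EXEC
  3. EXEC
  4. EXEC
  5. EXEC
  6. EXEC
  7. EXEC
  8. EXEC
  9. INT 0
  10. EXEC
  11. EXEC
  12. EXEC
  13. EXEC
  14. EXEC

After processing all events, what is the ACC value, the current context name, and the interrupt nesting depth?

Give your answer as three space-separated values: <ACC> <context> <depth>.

Event 1 (INT 0): INT 0 arrives: push (MAIN, PC=0), enter IRQ0 at PC=0 (depth now 1)
Event 2 (EXEC): [IRQ0] PC=0: DEC 1 -> ACC=-1
Event 3 (EXEC): [IRQ0] PC=1: IRET -> resume MAIN at PC=0 (depth now 0)
Event 4 (EXEC): [MAIN] PC=0: INC 1 -> ACC=0
Event 5 (EXEC): [MAIN] PC=1: INC 5 -> ACC=5
Event 6 (EXEC): [MAIN] PC=2: NOP
Event 7 (EXEC): [MAIN] PC=3: NOP
Event 8 (EXEC): [MAIN] PC=4: INC 3 -> ACC=8
Event 9 (INT 0): INT 0 arrives: push (MAIN, PC=5), enter IRQ0 at PC=0 (depth now 1)
Event 10 (EXEC): [IRQ0] PC=0: DEC 1 -> ACC=7
Event 11 (EXEC): [IRQ0] PC=1: IRET -> resume MAIN at PC=5 (depth now 0)
Event 12 (EXEC): [MAIN] PC=5: INC 1 -> ACC=8
Event 13 (EXEC): [MAIN] PC=6: INC 3 -> ACC=11
Event 14 (EXEC): [MAIN] PC=7: HALT

Answer: 11 MAIN 0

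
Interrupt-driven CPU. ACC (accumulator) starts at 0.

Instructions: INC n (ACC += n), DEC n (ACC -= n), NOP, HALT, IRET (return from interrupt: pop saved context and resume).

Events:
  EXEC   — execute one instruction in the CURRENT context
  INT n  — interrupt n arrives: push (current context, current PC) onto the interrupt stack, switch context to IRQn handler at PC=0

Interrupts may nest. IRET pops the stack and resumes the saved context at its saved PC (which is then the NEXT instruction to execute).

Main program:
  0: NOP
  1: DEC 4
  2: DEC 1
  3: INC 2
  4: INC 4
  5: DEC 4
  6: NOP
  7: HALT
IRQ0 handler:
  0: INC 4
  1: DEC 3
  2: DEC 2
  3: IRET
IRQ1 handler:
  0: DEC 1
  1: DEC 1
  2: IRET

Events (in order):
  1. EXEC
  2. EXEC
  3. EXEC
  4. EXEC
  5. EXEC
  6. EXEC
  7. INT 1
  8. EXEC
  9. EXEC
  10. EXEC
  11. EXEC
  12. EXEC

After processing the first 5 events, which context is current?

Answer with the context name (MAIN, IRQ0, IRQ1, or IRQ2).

Event 1 (EXEC): [MAIN] PC=0: NOP
Event 2 (EXEC): [MAIN] PC=1: DEC 4 -> ACC=-4
Event 3 (EXEC): [MAIN] PC=2: DEC 1 -> ACC=-5
Event 4 (EXEC): [MAIN] PC=3: INC 2 -> ACC=-3
Event 5 (EXEC): [MAIN] PC=4: INC 4 -> ACC=1

Answer: MAIN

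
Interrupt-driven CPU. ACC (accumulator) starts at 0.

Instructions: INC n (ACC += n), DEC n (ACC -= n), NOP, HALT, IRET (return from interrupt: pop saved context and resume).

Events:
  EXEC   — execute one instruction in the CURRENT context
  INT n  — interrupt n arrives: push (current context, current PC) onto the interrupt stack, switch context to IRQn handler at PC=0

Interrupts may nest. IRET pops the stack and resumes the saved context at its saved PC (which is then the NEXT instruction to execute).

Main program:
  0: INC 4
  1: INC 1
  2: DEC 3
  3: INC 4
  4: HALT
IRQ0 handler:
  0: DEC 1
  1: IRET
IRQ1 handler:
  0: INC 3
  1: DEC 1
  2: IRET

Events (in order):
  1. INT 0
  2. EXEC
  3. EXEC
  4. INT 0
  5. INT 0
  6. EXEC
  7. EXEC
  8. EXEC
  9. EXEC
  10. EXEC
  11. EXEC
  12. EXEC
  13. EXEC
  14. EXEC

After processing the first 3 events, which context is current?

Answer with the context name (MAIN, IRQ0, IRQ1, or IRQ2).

Event 1 (INT 0): INT 0 arrives: push (MAIN, PC=0), enter IRQ0 at PC=0 (depth now 1)
Event 2 (EXEC): [IRQ0] PC=0: DEC 1 -> ACC=-1
Event 3 (EXEC): [IRQ0] PC=1: IRET -> resume MAIN at PC=0 (depth now 0)

Answer: MAIN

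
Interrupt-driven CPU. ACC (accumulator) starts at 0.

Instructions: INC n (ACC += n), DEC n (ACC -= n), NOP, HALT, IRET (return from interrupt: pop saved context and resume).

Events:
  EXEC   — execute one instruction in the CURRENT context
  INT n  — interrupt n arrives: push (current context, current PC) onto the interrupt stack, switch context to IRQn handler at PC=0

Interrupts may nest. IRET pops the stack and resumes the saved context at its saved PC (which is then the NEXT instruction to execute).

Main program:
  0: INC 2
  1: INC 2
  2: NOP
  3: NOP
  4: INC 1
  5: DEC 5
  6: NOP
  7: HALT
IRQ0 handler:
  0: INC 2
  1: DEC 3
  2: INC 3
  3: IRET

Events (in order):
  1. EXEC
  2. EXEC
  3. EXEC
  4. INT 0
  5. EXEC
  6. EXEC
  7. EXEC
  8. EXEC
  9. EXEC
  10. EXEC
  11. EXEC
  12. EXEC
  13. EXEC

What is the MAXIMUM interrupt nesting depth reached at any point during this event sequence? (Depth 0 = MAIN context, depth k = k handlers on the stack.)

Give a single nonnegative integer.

Answer: 1

Derivation:
Event 1 (EXEC): [MAIN] PC=0: INC 2 -> ACC=2 [depth=0]
Event 2 (EXEC): [MAIN] PC=1: INC 2 -> ACC=4 [depth=0]
Event 3 (EXEC): [MAIN] PC=2: NOP [depth=0]
Event 4 (INT 0): INT 0 arrives: push (MAIN, PC=3), enter IRQ0 at PC=0 (depth now 1) [depth=1]
Event 5 (EXEC): [IRQ0] PC=0: INC 2 -> ACC=6 [depth=1]
Event 6 (EXEC): [IRQ0] PC=1: DEC 3 -> ACC=3 [depth=1]
Event 7 (EXEC): [IRQ0] PC=2: INC 3 -> ACC=6 [depth=1]
Event 8 (EXEC): [IRQ0] PC=3: IRET -> resume MAIN at PC=3 (depth now 0) [depth=0]
Event 9 (EXEC): [MAIN] PC=3: NOP [depth=0]
Event 10 (EXEC): [MAIN] PC=4: INC 1 -> ACC=7 [depth=0]
Event 11 (EXEC): [MAIN] PC=5: DEC 5 -> ACC=2 [depth=0]
Event 12 (EXEC): [MAIN] PC=6: NOP [depth=0]
Event 13 (EXEC): [MAIN] PC=7: HALT [depth=0]
Max depth observed: 1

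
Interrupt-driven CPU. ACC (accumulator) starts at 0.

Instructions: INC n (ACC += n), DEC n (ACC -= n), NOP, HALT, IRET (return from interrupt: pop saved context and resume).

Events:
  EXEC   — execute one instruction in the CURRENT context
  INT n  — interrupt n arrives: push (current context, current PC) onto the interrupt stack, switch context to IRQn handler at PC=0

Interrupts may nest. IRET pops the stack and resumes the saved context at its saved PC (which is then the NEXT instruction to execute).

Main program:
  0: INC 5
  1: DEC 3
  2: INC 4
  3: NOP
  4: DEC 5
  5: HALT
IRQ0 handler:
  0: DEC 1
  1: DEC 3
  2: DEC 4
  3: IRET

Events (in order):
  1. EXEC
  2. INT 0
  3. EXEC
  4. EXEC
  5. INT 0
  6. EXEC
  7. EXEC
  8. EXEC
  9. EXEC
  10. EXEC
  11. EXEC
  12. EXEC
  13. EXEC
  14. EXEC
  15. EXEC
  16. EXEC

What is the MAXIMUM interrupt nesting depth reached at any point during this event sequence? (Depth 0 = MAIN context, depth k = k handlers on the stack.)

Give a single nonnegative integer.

Event 1 (EXEC): [MAIN] PC=0: INC 5 -> ACC=5 [depth=0]
Event 2 (INT 0): INT 0 arrives: push (MAIN, PC=1), enter IRQ0 at PC=0 (depth now 1) [depth=1]
Event 3 (EXEC): [IRQ0] PC=0: DEC 1 -> ACC=4 [depth=1]
Event 4 (EXEC): [IRQ0] PC=1: DEC 3 -> ACC=1 [depth=1]
Event 5 (INT 0): INT 0 arrives: push (IRQ0, PC=2), enter IRQ0 at PC=0 (depth now 2) [depth=2]
Event 6 (EXEC): [IRQ0] PC=0: DEC 1 -> ACC=0 [depth=2]
Event 7 (EXEC): [IRQ0] PC=1: DEC 3 -> ACC=-3 [depth=2]
Event 8 (EXEC): [IRQ0] PC=2: DEC 4 -> ACC=-7 [depth=2]
Event 9 (EXEC): [IRQ0] PC=3: IRET -> resume IRQ0 at PC=2 (depth now 1) [depth=1]
Event 10 (EXEC): [IRQ0] PC=2: DEC 4 -> ACC=-11 [depth=1]
Event 11 (EXEC): [IRQ0] PC=3: IRET -> resume MAIN at PC=1 (depth now 0) [depth=0]
Event 12 (EXEC): [MAIN] PC=1: DEC 3 -> ACC=-14 [depth=0]
Event 13 (EXEC): [MAIN] PC=2: INC 4 -> ACC=-10 [depth=0]
Event 14 (EXEC): [MAIN] PC=3: NOP [depth=0]
Event 15 (EXEC): [MAIN] PC=4: DEC 5 -> ACC=-15 [depth=0]
Event 16 (EXEC): [MAIN] PC=5: HALT [depth=0]
Max depth observed: 2

Answer: 2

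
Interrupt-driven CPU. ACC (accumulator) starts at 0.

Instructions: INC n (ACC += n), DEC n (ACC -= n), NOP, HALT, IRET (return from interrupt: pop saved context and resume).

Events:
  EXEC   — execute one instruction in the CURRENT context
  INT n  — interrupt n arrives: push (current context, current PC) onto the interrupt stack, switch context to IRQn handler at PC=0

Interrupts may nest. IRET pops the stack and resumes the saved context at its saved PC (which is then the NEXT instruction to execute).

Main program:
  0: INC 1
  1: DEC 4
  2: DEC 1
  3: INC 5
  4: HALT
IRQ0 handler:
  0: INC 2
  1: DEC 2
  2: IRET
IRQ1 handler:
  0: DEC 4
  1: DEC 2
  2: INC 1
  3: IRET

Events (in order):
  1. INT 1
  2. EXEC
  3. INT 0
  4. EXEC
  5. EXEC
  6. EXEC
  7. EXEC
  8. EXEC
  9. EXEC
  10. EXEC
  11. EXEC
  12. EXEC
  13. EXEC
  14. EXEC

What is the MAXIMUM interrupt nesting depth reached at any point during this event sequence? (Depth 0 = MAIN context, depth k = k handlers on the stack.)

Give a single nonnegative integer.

Answer: 2

Derivation:
Event 1 (INT 1): INT 1 arrives: push (MAIN, PC=0), enter IRQ1 at PC=0 (depth now 1) [depth=1]
Event 2 (EXEC): [IRQ1] PC=0: DEC 4 -> ACC=-4 [depth=1]
Event 3 (INT 0): INT 0 arrives: push (IRQ1, PC=1), enter IRQ0 at PC=0 (depth now 2) [depth=2]
Event 4 (EXEC): [IRQ0] PC=0: INC 2 -> ACC=-2 [depth=2]
Event 5 (EXEC): [IRQ0] PC=1: DEC 2 -> ACC=-4 [depth=2]
Event 6 (EXEC): [IRQ0] PC=2: IRET -> resume IRQ1 at PC=1 (depth now 1) [depth=1]
Event 7 (EXEC): [IRQ1] PC=1: DEC 2 -> ACC=-6 [depth=1]
Event 8 (EXEC): [IRQ1] PC=2: INC 1 -> ACC=-5 [depth=1]
Event 9 (EXEC): [IRQ1] PC=3: IRET -> resume MAIN at PC=0 (depth now 0) [depth=0]
Event 10 (EXEC): [MAIN] PC=0: INC 1 -> ACC=-4 [depth=0]
Event 11 (EXEC): [MAIN] PC=1: DEC 4 -> ACC=-8 [depth=0]
Event 12 (EXEC): [MAIN] PC=2: DEC 1 -> ACC=-9 [depth=0]
Event 13 (EXEC): [MAIN] PC=3: INC 5 -> ACC=-4 [depth=0]
Event 14 (EXEC): [MAIN] PC=4: HALT [depth=0]
Max depth observed: 2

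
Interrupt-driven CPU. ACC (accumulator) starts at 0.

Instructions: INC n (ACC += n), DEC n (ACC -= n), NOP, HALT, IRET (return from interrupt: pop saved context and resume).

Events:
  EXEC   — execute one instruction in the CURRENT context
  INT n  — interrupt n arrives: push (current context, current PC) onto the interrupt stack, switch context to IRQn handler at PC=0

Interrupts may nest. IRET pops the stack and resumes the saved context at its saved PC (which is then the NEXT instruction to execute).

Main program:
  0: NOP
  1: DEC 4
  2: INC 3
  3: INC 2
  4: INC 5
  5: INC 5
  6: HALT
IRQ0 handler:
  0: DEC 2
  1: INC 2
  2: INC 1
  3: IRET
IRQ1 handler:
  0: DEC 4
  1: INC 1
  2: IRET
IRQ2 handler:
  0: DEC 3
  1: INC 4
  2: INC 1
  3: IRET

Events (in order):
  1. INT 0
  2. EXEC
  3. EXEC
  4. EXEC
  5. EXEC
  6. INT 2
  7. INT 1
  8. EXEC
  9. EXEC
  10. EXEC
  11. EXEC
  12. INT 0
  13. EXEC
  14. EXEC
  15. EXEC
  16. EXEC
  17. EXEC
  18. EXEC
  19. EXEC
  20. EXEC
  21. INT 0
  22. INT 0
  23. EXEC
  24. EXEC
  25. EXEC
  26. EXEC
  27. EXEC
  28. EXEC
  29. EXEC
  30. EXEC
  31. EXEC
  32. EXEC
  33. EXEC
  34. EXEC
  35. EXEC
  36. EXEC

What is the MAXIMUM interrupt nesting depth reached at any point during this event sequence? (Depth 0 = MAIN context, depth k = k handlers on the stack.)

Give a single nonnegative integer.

Event 1 (INT 0): INT 0 arrives: push (MAIN, PC=0), enter IRQ0 at PC=0 (depth now 1) [depth=1]
Event 2 (EXEC): [IRQ0] PC=0: DEC 2 -> ACC=-2 [depth=1]
Event 3 (EXEC): [IRQ0] PC=1: INC 2 -> ACC=0 [depth=1]
Event 4 (EXEC): [IRQ0] PC=2: INC 1 -> ACC=1 [depth=1]
Event 5 (EXEC): [IRQ0] PC=3: IRET -> resume MAIN at PC=0 (depth now 0) [depth=0]
Event 6 (INT 2): INT 2 arrives: push (MAIN, PC=0), enter IRQ2 at PC=0 (depth now 1) [depth=1]
Event 7 (INT 1): INT 1 arrives: push (IRQ2, PC=0), enter IRQ1 at PC=0 (depth now 2) [depth=2]
Event 8 (EXEC): [IRQ1] PC=0: DEC 4 -> ACC=-3 [depth=2]
Event 9 (EXEC): [IRQ1] PC=1: INC 1 -> ACC=-2 [depth=2]
Event 10 (EXEC): [IRQ1] PC=2: IRET -> resume IRQ2 at PC=0 (depth now 1) [depth=1]
Event 11 (EXEC): [IRQ2] PC=0: DEC 3 -> ACC=-5 [depth=1]
Event 12 (INT 0): INT 0 arrives: push (IRQ2, PC=1), enter IRQ0 at PC=0 (depth now 2) [depth=2]
Event 13 (EXEC): [IRQ0] PC=0: DEC 2 -> ACC=-7 [depth=2]
Event 14 (EXEC): [IRQ0] PC=1: INC 2 -> ACC=-5 [depth=2]
Event 15 (EXEC): [IRQ0] PC=2: INC 1 -> ACC=-4 [depth=2]
Event 16 (EXEC): [IRQ0] PC=3: IRET -> resume IRQ2 at PC=1 (depth now 1) [depth=1]
Event 17 (EXEC): [IRQ2] PC=1: INC 4 -> ACC=0 [depth=1]
Event 18 (EXEC): [IRQ2] PC=2: INC 1 -> ACC=1 [depth=1]
Event 19 (EXEC): [IRQ2] PC=3: IRET -> resume MAIN at PC=0 (depth now 0) [depth=0]
Event 20 (EXEC): [MAIN] PC=0: NOP [depth=0]
Event 21 (INT 0): INT 0 arrives: push (MAIN, PC=1), enter IRQ0 at PC=0 (depth now 1) [depth=1]
Event 22 (INT 0): INT 0 arrives: push (IRQ0, PC=0), enter IRQ0 at PC=0 (depth now 2) [depth=2]
Event 23 (EXEC): [IRQ0] PC=0: DEC 2 -> ACC=-1 [depth=2]
Event 24 (EXEC): [IRQ0] PC=1: INC 2 -> ACC=1 [depth=2]
Event 25 (EXEC): [IRQ0] PC=2: INC 1 -> ACC=2 [depth=2]
Event 26 (EXEC): [IRQ0] PC=3: IRET -> resume IRQ0 at PC=0 (depth now 1) [depth=1]
Event 27 (EXEC): [IRQ0] PC=0: DEC 2 -> ACC=0 [depth=1]
Event 28 (EXEC): [IRQ0] PC=1: INC 2 -> ACC=2 [depth=1]
Event 29 (EXEC): [IRQ0] PC=2: INC 1 -> ACC=3 [depth=1]
Event 30 (EXEC): [IRQ0] PC=3: IRET -> resume MAIN at PC=1 (depth now 0) [depth=0]
Event 31 (EXEC): [MAIN] PC=1: DEC 4 -> ACC=-1 [depth=0]
Event 32 (EXEC): [MAIN] PC=2: INC 3 -> ACC=2 [depth=0]
Event 33 (EXEC): [MAIN] PC=3: INC 2 -> ACC=4 [depth=0]
Event 34 (EXEC): [MAIN] PC=4: INC 5 -> ACC=9 [depth=0]
Event 35 (EXEC): [MAIN] PC=5: INC 5 -> ACC=14 [depth=0]
Event 36 (EXEC): [MAIN] PC=6: HALT [depth=0]
Max depth observed: 2

Answer: 2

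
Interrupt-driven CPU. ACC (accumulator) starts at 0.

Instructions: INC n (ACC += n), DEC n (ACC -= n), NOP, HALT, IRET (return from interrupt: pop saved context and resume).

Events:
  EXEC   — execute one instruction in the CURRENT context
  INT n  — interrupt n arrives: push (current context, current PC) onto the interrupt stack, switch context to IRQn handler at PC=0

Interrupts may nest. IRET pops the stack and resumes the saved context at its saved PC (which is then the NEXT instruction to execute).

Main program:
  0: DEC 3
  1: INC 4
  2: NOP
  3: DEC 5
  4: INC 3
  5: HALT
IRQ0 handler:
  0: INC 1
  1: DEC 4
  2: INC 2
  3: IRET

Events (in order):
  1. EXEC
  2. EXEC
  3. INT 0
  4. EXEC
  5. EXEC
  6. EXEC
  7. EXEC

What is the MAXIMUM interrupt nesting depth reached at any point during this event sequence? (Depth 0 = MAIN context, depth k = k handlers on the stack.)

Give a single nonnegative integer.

Answer: 1

Derivation:
Event 1 (EXEC): [MAIN] PC=0: DEC 3 -> ACC=-3 [depth=0]
Event 2 (EXEC): [MAIN] PC=1: INC 4 -> ACC=1 [depth=0]
Event 3 (INT 0): INT 0 arrives: push (MAIN, PC=2), enter IRQ0 at PC=0 (depth now 1) [depth=1]
Event 4 (EXEC): [IRQ0] PC=0: INC 1 -> ACC=2 [depth=1]
Event 5 (EXEC): [IRQ0] PC=1: DEC 4 -> ACC=-2 [depth=1]
Event 6 (EXEC): [IRQ0] PC=2: INC 2 -> ACC=0 [depth=1]
Event 7 (EXEC): [IRQ0] PC=3: IRET -> resume MAIN at PC=2 (depth now 0) [depth=0]
Max depth observed: 1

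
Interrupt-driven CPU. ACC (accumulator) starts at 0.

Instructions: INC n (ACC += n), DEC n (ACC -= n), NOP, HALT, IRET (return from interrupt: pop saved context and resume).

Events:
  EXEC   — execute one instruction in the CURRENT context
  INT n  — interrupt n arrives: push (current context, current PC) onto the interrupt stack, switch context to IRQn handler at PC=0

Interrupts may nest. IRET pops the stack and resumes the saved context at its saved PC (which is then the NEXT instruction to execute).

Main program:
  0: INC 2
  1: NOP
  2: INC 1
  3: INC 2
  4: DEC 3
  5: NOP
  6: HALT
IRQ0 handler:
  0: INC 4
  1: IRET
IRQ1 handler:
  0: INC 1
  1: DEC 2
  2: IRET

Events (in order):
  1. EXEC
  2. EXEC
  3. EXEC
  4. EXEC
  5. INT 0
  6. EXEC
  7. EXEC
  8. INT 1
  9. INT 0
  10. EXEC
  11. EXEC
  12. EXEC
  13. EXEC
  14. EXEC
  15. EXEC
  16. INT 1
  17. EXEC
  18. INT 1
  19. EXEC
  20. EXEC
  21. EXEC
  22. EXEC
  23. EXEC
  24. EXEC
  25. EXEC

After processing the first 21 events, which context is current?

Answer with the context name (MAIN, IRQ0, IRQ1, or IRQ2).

Event 1 (EXEC): [MAIN] PC=0: INC 2 -> ACC=2
Event 2 (EXEC): [MAIN] PC=1: NOP
Event 3 (EXEC): [MAIN] PC=2: INC 1 -> ACC=3
Event 4 (EXEC): [MAIN] PC=3: INC 2 -> ACC=5
Event 5 (INT 0): INT 0 arrives: push (MAIN, PC=4), enter IRQ0 at PC=0 (depth now 1)
Event 6 (EXEC): [IRQ0] PC=0: INC 4 -> ACC=9
Event 7 (EXEC): [IRQ0] PC=1: IRET -> resume MAIN at PC=4 (depth now 0)
Event 8 (INT 1): INT 1 arrives: push (MAIN, PC=4), enter IRQ1 at PC=0 (depth now 1)
Event 9 (INT 0): INT 0 arrives: push (IRQ1, PC=0), enter IRQ0 at PC=0 (depth now 2)
Event 10 (EXEC): [IRQ0] PC=0: INC 4 -> ACC=13
Event 11 (EXEC): [IRQ0] PC=1: IRET -> resume IRQ1 at PC=0 (depth now 1)
Event 12 (EXEC): [IRQ1] PC=0: INC 1 -> ACC=14
Event 13 (EXEC): [IRQ1] PC=1: DEC 2 -> ACC=12
Event 14 (EXEC): [IRQ1] PC=2: IRET -> resume MAIN at PC=4 (depth now 0)
Event 15 (EXEC): [MAIN] PC=4: DEC 3 -> ACC=9
Event 16 (INT 1): INT 1 arrives: push (MAIN, PC=5), enter IRQ1 at PC=0 (depth now 1)
Event 17 (EXEC): [IRQ1] PC=0: INC 1 -> ACC=10
Event 18 (INT 1): INT 1 arrives: push (IRQ1, PC=1), enter IRQ1 at PC=0 (depth now 2)
Event 19 (EXEC): [IRQ1] PC=0: INC 1 -> ACC=11
Event 20 (EXEC): [IRQ1] PC=1: DEC 2 -> ACC=9
Event 21 (EXEC): [IRQ1] PC=2: IRET -> resume IRQ1 at PC=1 (depth now 1)

Answer: IRQ1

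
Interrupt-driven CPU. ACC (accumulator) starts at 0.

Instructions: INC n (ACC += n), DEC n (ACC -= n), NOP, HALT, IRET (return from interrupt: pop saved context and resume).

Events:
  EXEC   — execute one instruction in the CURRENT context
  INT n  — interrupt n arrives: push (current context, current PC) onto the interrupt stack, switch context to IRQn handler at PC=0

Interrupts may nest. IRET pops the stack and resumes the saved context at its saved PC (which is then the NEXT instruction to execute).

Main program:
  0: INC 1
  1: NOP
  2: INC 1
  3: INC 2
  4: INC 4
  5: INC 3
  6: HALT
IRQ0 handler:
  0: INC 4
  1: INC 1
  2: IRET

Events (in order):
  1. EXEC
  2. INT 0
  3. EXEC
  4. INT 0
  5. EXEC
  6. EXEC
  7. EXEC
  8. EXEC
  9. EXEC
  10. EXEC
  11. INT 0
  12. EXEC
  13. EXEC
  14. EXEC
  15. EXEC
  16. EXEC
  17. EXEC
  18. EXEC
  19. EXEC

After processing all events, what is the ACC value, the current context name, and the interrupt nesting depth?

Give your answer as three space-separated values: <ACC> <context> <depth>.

Answer: 26 MAIN 0

Derivation:
Event 1 (EXEC): [MAIN] PC=0: INC 1 -> ACC=1
Event 2 (INT 0): INT 0 arrives: push (MAIN, PC=1), enter IRQ0 at PC=0 (depth now 1)
Event 3 (EXEC): [IRQ0] PC=0: INC 4 -> ACC=5
Event 4 (INT 0): INT 0 arrives: push (IRQ0, PC=1), enter IRQ0 at PC=0 (depth now 2)
Event 5 (EXEC): [IRQ0] PC=0: INC 4 -> ACC=9
Event 6 (EXEC): [IRQ0] PC=1: INC 1 -> ACC=10
Event 7 (EXEC): [IRQ0] PC=2: IRET -> resume IRQ0 at PC=1 (depth now 1)
Event 8 (EXEC): [IRQ0] PC=1: INC 1 -> ACC=11
Event 9 (EXEC): [IRQ0] PC=2: IRET -> resume MAIN at PC=1 (depth now 0)
Event 10 (EXEC): [MAIN] PC=1: NOP
Event 11 (INT 0): INT 0 arrives: push (MAIN, PC=2), enter IRQ0 at PC=0 (depth now 1)
Event 12 (EXEC): [IRQ0] PC=0: INC 4 -> ACC=15
Event 13 (EXEC): [IRQ0] PC=1: INC 1 -> ACC=16
Event 14 (EXEC): [IRQ0] PC=2: IRET -> resume MAIN at PC=2 (depth now 0)
Event 15 (EXEC): [MAIN] PC=2: INC 1 -> ACC=17
Event 16 (EXEC): [MAIN] PC=3: INC 2 -> ACC=19
Event 17 (EXEC): [MAIN] PC=4: INC 4 -> ACC=23
Event 18 (EXEC): [MAIN] PC=5: INC 3 -> ACC=26
Event 19 (EXEC): [MAIN] PC=6: HALT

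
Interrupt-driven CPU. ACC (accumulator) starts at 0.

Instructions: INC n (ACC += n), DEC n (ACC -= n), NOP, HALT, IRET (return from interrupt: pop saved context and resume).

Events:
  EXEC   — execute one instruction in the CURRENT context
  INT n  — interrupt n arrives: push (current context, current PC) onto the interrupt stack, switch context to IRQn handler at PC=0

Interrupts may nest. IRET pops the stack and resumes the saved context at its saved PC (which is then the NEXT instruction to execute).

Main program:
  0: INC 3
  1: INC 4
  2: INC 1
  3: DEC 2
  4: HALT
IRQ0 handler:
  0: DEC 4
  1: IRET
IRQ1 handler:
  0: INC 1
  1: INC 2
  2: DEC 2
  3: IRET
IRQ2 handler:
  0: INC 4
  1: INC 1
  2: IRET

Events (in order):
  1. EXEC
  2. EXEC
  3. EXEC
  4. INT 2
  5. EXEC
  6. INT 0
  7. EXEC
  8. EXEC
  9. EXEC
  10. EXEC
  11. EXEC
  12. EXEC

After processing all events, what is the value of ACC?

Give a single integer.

Answer: 7

Derivation:
Event 1 (EXEC): [MAIN] PC=0: INC 3 -> ACC=3
Event 2 (EXEC): [MAIN] PC=1: INC 4 -> ACC=7
Event 3 (EXEC): [MAIN] PC=2: INC 1 -> ACC=8
Event 4 (INT 2): INT 2 arrives: push (MAIN, PC=3), enter IRQ2 at PC=0 (depth now 1)
Event 5 (EXEC): [IRQ2] PC=0: INC 4 -> ACC=12
Event 6 (INT 0): INT 0 arrives: push (IRQ2, PC=1), enter IRQ0 at PC=0 (depth now 2)
Event 7 (EXEC): [IRQ0] PC=0: DEC 4 -> ACC=8
Event 8 (EXEC): [IRQ0] PC=1: IRET -> resume IRQ2 at PC=1 (depth now 1)
Event 9 (EXEC): [IRQ2] PC=1: INC 1 -> ACC=9
Event 10 (EXEC): [IRQ2] PC=2: IRET -> resume MAIN at PC=3 (depth now 0)
Event 11 (EXEC): [MAIN] PC=3: DEC 2 -> ACC=7
Event 12 (EXEC): [MAIN] PC=4: HALT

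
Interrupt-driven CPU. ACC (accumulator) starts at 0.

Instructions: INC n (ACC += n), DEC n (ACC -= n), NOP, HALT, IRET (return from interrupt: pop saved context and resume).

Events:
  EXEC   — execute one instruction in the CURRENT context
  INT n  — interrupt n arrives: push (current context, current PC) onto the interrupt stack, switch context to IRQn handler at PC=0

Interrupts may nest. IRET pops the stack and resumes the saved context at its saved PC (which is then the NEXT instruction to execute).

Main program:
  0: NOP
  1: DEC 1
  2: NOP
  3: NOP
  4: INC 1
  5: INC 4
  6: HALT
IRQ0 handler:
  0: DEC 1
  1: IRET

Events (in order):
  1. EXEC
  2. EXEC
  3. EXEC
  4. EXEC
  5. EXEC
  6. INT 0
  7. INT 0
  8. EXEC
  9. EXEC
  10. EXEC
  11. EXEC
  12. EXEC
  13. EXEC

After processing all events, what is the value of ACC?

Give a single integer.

Answer: 2

Derivation:
Event 1 (EXEC): [MAIN] PC=0: NOP
Event 2 (EXEC): [MAIN] PC=1: DEC 1 -> ACC=-1
Event 3 (EXEC): [MAIN] PC=2: NOP
Event 4 (EXEC): [MAIN] PC=3: NOP
Event 5 (EXEC): [MAIN] PC=4: INC 1 -> ACC=0
Event 6 (INT 0): INT 0 arrives: push (MAIN, PC=5), enter IRQ0 at PC=0 (depth now 1)
Event 7 (INT 0): INT 0 arrives: push (IRQ0, PC=0), enter IRQ0 at PC=0 (depth now 2)
Event 8 (EXEC): [IRQ0] PC=0: DEC 1 -> ACC=-1
Event 9 (EXEC): [IRQ0] PC=1: IRET -> resume IRQ0 at PC=0 (depth now 1)
Event 10 (EXEC): [IRQ0] PC=0: DEC 1 -> ACC=-2
Event 11 (EXEC): [IRQ0] PC=1: IRET -> resume MAIN at PC=5 (depth now 0)
Event 12 (EXEC): [MAIN] PC=5: INC 4 -> ACC=2
Event 13 (EXEC): [MAIN] PC=6: HALT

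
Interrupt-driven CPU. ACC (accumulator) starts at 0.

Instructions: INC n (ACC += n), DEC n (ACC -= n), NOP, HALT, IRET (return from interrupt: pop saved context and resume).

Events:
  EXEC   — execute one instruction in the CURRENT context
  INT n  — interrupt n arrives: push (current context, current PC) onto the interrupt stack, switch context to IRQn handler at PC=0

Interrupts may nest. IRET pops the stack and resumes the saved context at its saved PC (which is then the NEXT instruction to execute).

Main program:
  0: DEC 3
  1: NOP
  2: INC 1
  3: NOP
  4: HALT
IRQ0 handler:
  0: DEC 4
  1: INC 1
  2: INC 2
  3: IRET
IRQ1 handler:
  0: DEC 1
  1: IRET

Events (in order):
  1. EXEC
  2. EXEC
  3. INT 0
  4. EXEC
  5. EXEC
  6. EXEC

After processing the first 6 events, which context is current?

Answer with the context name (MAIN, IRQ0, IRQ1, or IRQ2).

Event 1 (EXEC): [MAIN] PC=0: DEC 3 -> ACC=-3
Event 2 (EXEC): [MAIN] PC=1: NOP
Event 3 (INT 0): INT 0 arrives: push (MAIN, PC=2), enter IRQ0 at PC=0 (depth now 1)
Event 4 (EXEC): [IRQ0] PC=0: DEC 4 -> ACC=-7
Event 5 (EXEC): [IRQ0] PC=1: INC 1 -> ACC=-6
Event 6 (EXEC): [IRQ0] PC=2: INC 2 -> ACC=-4

Answer: IRQ0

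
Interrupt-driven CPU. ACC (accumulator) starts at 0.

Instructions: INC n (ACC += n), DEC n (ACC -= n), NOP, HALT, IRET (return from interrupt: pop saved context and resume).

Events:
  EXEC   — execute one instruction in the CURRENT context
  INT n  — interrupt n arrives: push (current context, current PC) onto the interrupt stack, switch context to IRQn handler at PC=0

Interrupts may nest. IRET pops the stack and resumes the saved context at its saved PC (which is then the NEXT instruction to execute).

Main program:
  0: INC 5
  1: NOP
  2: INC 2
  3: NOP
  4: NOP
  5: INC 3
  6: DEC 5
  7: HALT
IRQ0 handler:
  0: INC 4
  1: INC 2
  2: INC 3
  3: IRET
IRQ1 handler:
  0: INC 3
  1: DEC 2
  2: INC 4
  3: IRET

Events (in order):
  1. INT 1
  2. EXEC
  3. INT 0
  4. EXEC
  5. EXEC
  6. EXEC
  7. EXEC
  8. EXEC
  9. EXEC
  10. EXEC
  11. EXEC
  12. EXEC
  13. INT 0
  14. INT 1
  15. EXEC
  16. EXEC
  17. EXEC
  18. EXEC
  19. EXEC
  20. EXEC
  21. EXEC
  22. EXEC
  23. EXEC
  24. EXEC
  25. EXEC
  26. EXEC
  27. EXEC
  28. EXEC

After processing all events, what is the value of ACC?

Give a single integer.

Answer: 33

Derivation:
Event 1 (INT 1): INT 1 arrives: push (MAIN, PC=0), enter IRQ1 at PC=0 (depth now 1)
Event 2 (EXEC): [IRQ1] PC=0: INC 3 -> ACC=3
Event 3 (INT 0): INT 0 arrives: push (IRQ1, PC=1), enter IRQ0 at PC=0 (depth now 2)
Event 4 (EXEC): [IRQ0] PC=0: INC 4 -> ACC=7
Event 5 (EXEC): [IRQ0] PC=1: INC 2 -> ACC=9
Event 6 (EXEC): [IRQ0] PC=2: INC 3 -> ACC=12
Event 7 (EXEC): [IRQ0] PC=3: IRET -> resume IRQ1 at PC=1 (depth now 1)
Event 8 (EXEC): [IRQ1] PC=1: DEC 2 -> ACC=10
Event 9 (EXEC): [IRQ1] PC=2: INC 4 -> ACC=14
Event 10 (EXEC): [IRQ1] PC=3: IRET -> resume MAIN at PC=0 (depth now 0)
Event 11 (EXEC): [MAIN] PC=0: INC 5 -> ACC=19
Event 12 (EXEC): [MAIN] PC=1: NOP
Event 13 (INT 0): INT 0 arrives: push (MAIN, PC=2), enter IRQ0 at PC=0 (depth now 1)
Event 14 (INT 1): INT 1 arrives: push (IRQ0, PC=0), enter IRQ1 at PC=0 (depth now 2)
Event 15 (EXEC): [IRQ1] PC=0: INC 3 -> ACC=22
Event 16 (EXEC): [IRQ1] PC=1: DEC 2 -> ACC=20
Event 17 (EXEC): [IRQ1] PC=2: INC 4 -> ACC=24
Event 18 (EXEC): [IRQ1] PC=3: IRET -> resume IRQ0 at PC=0 (depth now 1)
Event 19 (EXEC): [IRQ0] PC=0: INC 4 -> ACC=28
Event 20 (EXEC): [IRQ0] PC=1: INC 2 -> ACC=30
Event 21 (EXEC): [IRQ0] PC=2: INC 3 -> ACC=33
Event 22 (EXEC): [IRQ0] PC=3: IRET -> resume MAIN at PC=2 (depth now 0)
Event 23 (EXEC): [MAIN] PC=2: INC 2 -> ACC=35
Event 24 (EXEC): [MAIN] PC=3: NOP
Event 25 (EXEC): [MAIN] PC=4: NOP
Event 26 (EXEC): [MAIN] PC=5: INC 3 -> ACC=38
Event 27 (EXEC): [MAIN] PC=6: DEC 5 -> ACC=33
Event 28 (EXEC): [MAIN] PC=7: HALT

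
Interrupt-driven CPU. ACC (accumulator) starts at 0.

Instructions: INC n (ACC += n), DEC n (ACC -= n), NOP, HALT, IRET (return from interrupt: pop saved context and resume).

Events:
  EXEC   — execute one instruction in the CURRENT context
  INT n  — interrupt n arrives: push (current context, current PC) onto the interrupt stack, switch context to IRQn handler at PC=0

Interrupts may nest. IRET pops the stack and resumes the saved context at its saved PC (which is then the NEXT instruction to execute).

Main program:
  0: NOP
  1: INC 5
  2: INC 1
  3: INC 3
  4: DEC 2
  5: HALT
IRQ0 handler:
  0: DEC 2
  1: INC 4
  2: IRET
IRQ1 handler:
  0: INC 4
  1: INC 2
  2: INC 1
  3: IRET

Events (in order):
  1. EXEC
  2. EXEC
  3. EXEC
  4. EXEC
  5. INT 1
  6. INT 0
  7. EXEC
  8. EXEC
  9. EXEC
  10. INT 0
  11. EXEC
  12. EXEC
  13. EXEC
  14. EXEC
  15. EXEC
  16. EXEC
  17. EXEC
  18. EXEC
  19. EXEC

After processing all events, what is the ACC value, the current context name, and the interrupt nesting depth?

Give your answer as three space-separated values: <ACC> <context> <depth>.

Event 1 (EXEC): [MAIN] PC=0: NOP
Event 2 (EXEC): [MAIN] PC=1: INC 5 -> ACC=5
Event 3 (EXEC): [MAIN] PC=2: INC 1 -> ACC=6
Event 4 (EXEC): [MAIN] PC=3: INC 3 -> ACC=9
Event 5 (INT 1): INT 1 arrives: push (MAIN, PC=4), enter IRQ1 at PC=0 (depth now 1)
Event 6 (INT 0): INT 0 arrives: push (IRQ1, PC=0), enter IRQ0 at PC=0 (depth now 2)
Event 7 (EXEC): [IRQ0] PC=0: DEC 2 -> ACC=7
Event 8 (EXEC): [IRQ0] PC=1: INC 4 -> ACC=11
Event 9 (EXEC): [IRQ0] PC=2: IRET -> resume IRQ1 at PC=0 (depth now 1)
Event 10 (INT 0): INT 0 arrives: push (IRQ1, PC=0), enter IRQ0 at PC=0 (depth now 2)
Event 11 (EXEC): [IRQ0] PC=0: DEC 2 -> ACC=9
Event 12 (EXEC): [IRQ0] PC=1: INC 4 -> ACC=13
Event 13 (EXEC): [IRQ0] PC=2: IRET -> resume IRQ1 at PC=0 (depth now 1)
Event 14 (EXEC): [IRQ1] PC=0: INC 4 -> ACC=17
Event 15 (EXEC): [IRQ1] PC=1: INC 2 -> ACC=19
Event 16 (EXEC): [IRQ1] PC=2: INC 1 -> ACC=20
Event 17 (EXEC): [IRQ1] PC=3: IRET -> resume MAIN at PC=4 (depth now 0)
Event 18 (EXEC): [MAIN] PC=4: DEC 2 -> ACC=18
Event 19 (EXEC): [MAIN] PC=5: HALT

Answer: 18 MAIN 0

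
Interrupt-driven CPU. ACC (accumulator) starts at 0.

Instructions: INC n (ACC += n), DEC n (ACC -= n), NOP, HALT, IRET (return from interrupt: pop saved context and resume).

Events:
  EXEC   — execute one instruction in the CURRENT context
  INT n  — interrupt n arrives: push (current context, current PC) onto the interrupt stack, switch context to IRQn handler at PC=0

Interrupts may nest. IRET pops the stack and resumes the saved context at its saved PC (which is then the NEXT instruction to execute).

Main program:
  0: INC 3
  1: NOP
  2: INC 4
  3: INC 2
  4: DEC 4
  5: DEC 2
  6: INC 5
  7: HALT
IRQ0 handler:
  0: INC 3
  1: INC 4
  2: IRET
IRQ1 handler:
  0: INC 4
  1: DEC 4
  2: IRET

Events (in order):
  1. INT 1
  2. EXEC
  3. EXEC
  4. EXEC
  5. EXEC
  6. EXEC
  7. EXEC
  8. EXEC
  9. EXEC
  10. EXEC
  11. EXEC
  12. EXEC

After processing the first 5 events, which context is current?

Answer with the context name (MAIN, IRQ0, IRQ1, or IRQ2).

Answer: MAIN

Derivation:
Event 1 (INT 1): INT 1 arrives: push (MAIN, PC=0), enter IRQ1 at PC=0 (depth now 1)
Event 2 (EXEC): [IRQ1] PC=0: INC 4 -> ACC=4
Event 3 (EXEC): [IRQ1] PC=1: DEC 4 -> ACC=0
Event 4 (EXEC): [IRQ1] PC=2: IRET -> resume MAIN at PC=0 (depth now 0)
Event 5 (EXEC): [MAIN] PC=0: INC 3 -> ACC=3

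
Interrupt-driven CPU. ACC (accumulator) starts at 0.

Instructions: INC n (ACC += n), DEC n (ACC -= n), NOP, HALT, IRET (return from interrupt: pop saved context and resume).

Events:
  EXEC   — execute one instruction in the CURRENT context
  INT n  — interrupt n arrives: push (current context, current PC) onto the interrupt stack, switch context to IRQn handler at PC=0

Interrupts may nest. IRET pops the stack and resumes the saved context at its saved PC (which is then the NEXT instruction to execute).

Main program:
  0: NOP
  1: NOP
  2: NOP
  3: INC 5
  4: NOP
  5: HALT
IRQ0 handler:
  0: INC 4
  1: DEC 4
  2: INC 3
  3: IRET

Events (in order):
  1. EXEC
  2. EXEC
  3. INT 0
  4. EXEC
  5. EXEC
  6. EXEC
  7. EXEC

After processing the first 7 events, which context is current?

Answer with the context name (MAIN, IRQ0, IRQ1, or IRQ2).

Answer: MAIN

Derivation:
Event 1 (EXEC): [MAIN] PC=0: NOP
Event 2 (EXEC): [MAIN] PC=1: NOP
Event 3 (INT 0): INT 0 arrives: push (MAIN, PC=2), enter IRQ0 at PC=0 (depth now 1)
Event 4 (EXEC): [IRQ0] PC=0: INC 4 -> ACC=4
Event 5 (EXEC): [IRQ0] PC=1: DEC 4 -> ACC=0
Event 6 (EXEC): [IRQ0] PC=2: INC 3 -> ACC=3
Event 7 (EXEC): [IRQ0] PC=3: IRET -> resume MAIN at PC=2 (depth now 0)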